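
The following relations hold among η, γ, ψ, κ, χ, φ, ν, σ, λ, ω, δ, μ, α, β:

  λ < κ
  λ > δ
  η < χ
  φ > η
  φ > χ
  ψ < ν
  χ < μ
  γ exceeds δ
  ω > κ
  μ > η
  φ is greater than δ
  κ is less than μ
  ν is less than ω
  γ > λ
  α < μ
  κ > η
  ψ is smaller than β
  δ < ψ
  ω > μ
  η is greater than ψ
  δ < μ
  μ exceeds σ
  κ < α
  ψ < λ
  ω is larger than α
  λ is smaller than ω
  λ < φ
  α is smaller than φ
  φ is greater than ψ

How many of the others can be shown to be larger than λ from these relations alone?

6

Directly above λ: κ, ω, φ, γ.
One step further: α, μ (6 so far).
No other element is forced above λ by the given relations, so the count is 6.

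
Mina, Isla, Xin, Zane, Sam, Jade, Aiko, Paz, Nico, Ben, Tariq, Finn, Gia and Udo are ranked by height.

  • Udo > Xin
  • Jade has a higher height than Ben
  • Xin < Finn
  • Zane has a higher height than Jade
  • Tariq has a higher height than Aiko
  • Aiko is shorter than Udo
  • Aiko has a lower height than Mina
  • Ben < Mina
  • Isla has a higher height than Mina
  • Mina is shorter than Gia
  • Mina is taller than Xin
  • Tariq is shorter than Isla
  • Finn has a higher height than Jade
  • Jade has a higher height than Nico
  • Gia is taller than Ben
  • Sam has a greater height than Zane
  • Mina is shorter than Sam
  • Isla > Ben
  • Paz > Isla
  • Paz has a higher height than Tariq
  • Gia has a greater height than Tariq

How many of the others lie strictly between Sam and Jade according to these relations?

1

The relations place Jade below Sam. An element lies strictly between them when it is forced above Jade and also forced below Sam.
Above Jade: {Finn, Zane}. Below Sam: {Nico, Ben, Aiko, Xin, Mina, Zane}.
Intersection: {Zane} — 1.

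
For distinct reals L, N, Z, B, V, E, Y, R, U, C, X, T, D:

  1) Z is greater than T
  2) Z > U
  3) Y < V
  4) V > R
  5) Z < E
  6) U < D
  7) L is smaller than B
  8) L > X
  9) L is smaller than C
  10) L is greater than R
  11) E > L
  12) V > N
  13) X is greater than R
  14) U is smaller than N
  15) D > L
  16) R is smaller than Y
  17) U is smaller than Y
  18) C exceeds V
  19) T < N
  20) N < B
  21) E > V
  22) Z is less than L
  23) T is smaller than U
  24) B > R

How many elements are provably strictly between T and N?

1

The relations place T below N. An element lies strictly between them when it is forced above T and also forced below N.
Above T: {U, Z, Y, V, L, E, B, C, D}. Below N: {U}.
Intersection: {U} — 1.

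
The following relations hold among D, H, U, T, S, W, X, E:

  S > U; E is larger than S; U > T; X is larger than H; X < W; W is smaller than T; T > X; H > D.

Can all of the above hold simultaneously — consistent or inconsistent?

Every relation is compatible with D < H < X < W < T < U < S < E; the set is consistent.

consistent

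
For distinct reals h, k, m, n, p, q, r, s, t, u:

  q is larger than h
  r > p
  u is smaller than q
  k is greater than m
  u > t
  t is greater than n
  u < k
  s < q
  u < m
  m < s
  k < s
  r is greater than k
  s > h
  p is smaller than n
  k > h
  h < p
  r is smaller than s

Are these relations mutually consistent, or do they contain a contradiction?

The single ordering h < p < n < t < u < m < k < r < s < q satisfies every listed relation, so no contradiction arises.

consistent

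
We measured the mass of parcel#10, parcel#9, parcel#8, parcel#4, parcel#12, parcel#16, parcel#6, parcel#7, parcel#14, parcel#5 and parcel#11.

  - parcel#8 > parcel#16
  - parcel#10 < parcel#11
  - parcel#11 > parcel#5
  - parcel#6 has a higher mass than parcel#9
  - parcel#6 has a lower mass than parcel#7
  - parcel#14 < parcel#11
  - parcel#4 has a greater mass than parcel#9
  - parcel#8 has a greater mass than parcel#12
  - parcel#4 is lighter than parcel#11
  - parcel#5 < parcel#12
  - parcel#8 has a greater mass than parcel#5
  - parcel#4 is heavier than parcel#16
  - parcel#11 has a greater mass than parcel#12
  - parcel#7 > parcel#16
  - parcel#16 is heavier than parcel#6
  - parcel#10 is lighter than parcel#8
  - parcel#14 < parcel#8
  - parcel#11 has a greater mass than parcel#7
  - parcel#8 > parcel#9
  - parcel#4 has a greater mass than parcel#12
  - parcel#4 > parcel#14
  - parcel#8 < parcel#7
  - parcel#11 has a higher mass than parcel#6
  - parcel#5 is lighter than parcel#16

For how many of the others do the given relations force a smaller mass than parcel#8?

7

The elements the relations force below parcel#8 are parcel#14, parcel#5, parcel#9, parcel#12, parcel#6, parcel#16, parcel#10 — no chain reaches any other.
That is 7.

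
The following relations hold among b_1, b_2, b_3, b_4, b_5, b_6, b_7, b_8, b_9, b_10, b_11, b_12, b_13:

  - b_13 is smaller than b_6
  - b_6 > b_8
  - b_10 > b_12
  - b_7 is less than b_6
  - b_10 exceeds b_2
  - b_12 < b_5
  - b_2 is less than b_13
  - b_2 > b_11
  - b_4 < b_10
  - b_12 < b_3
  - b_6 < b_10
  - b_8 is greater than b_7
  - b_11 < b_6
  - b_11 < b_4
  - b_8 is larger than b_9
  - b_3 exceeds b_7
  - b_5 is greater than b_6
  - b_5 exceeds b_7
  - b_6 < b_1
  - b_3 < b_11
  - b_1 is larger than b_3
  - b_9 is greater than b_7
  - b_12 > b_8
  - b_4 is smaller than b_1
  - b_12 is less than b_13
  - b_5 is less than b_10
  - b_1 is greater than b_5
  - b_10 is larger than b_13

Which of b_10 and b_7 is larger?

b_7 < b_9 and b_9 < b_8 give b_7 < b_8.
Then b_8 < b_12 extends the chain to b_12.
Then b_12 < b_3 extends the chain to b_3.
With b_3 < b_11: b_7 < b_9 < b_8 < b_12 < b_3 < b_11.
With b_11 < b_2: b_7 < b_9 < b_8 < b_12 < b_3 < b_11 < b_2.
Then b_2 < b_13 extends the chain to b_13.
Then b_13 < b_6 extends the chain to b_6.
With b_6 < b_5: b_7 < b_9 < b_8 < b_12 < b_3 < b_11 < b_2 < b_13 < b_6 < b_5.
Then b_5 < b_10 extends the chain to b_10.
So b_7 < b_10; b_10 is the larger of the two.

b_10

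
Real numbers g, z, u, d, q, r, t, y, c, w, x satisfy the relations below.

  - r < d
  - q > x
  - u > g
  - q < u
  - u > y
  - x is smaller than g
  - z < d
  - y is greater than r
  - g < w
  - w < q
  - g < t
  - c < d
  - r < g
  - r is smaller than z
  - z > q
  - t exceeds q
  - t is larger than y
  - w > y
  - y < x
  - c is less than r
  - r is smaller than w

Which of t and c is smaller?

c < r and r < y give c < y.
With y < x: c < r < y < x.
Then x < g extends the chain to g.
With g < w: c < r < y < x < g < w.
With w < q: c < r < y < x < g < w < q.
Then q < t extends the chain to t.
So c < t; c is the smaller of the two.

c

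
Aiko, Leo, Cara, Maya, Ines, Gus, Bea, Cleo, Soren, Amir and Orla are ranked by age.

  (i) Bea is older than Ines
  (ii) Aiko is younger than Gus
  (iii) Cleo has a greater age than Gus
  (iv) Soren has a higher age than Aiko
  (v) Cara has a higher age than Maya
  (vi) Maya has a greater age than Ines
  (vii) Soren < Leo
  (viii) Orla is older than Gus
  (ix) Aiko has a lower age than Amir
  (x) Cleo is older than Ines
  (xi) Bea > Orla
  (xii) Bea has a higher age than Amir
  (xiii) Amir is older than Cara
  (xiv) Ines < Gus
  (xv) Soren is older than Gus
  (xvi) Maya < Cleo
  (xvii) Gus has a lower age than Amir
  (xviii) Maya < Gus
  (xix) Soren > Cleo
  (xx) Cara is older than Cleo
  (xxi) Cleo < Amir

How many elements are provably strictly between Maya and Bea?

The relations place Maya below Bea. An element lies strictly between them when it is forced above Maya and also forced below Bea.
Above Maya: {Gus, Cleo, Soren, Leo, Cara, Amir, Orla}. Below Bea: {Aiko, Ines, Gus, Cleo, Cara, Amir, Orla}.
Intersection: {Gus, Cleo, Cara, Amir, Orla} — 5.

5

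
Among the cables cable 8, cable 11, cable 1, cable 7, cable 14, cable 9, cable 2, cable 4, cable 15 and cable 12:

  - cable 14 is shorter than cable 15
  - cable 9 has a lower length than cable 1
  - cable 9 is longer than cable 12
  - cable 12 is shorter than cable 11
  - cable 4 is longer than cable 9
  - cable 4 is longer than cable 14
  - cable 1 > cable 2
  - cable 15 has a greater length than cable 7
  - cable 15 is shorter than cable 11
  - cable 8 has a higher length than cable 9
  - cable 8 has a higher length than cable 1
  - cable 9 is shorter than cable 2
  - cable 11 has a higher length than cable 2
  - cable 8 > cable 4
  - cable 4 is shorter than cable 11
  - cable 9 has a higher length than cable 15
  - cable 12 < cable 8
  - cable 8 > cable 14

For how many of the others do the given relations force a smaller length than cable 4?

Directly below cable 4: cable 14, cable 9.
One step further: cable 12, cable 15 (4 so far).
One step further: cable 7 (5 so far).
Nothing else is reachable below cable 4; 5 in all.

5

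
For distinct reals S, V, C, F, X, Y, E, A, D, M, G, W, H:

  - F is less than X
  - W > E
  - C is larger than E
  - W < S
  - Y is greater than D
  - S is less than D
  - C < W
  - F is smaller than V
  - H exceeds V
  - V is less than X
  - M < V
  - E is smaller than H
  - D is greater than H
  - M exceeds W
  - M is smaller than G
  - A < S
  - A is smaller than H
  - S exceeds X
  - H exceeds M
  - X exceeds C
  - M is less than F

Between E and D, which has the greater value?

D

E < C and C < W give E < W.
With W < M: E < C < W < M.
Then M < F extends the chain to F.
Then F < V extends the chain to V.
With V < H: E < C < W < M < F < V < H.
Then H < D extends the chain to D.
So E < D; D is the larger of the two.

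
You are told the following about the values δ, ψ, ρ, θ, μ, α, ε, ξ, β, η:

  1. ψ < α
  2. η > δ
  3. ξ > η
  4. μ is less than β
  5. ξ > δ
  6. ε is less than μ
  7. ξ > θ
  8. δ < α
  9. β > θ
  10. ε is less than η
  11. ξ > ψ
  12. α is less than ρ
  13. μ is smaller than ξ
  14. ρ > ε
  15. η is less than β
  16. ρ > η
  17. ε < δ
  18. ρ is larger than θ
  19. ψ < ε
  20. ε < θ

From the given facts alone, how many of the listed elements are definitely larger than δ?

Directly above δ: η, α, ξ.
One step further: β, ρ (5 so far).
No other element is forced above δ by the given relations, so the count is 5.

5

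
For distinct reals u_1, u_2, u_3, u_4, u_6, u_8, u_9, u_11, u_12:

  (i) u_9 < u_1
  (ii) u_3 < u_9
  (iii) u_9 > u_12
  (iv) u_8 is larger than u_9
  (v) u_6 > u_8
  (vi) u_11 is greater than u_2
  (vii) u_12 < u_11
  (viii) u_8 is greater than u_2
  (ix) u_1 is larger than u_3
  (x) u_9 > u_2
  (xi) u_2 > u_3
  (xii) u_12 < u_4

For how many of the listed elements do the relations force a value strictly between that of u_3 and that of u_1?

Chaining upward from u_3 reaches: u_2, u_9, u_8, u_11, u_6.
Chaining downward from u_1 reaches: u_12, u_2, u_9.
Strictly between u_3 and u_1 are those in both lists: u_2, u_9 — 2 elements.

2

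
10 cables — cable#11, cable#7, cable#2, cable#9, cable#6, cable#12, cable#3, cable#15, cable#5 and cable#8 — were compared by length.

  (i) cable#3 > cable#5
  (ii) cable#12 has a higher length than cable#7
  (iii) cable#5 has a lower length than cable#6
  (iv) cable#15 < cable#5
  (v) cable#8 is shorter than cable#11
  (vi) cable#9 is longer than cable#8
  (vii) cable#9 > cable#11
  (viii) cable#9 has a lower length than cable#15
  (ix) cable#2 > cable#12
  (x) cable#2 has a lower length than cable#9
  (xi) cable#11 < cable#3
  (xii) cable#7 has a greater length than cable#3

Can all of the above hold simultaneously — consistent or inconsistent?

We have cable#5 < cable#3 stated directly, yet also cable#3 < cable#7 < cable#12 < cable#2 < cable#9 < cable#15 < cable#5 by chaining the others — so cable#3 < cable#5. Contradiction.

inconsistent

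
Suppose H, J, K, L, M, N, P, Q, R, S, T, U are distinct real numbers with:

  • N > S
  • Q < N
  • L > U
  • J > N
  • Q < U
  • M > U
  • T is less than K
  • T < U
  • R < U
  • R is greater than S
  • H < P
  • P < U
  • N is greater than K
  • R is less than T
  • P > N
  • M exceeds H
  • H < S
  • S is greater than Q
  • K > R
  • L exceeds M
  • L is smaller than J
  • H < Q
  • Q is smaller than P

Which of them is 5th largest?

P

Chaining the given pairs: H < Q < S < R < T < K < N < P < U < M < L < J.
Counting 5 from the largest end gives P.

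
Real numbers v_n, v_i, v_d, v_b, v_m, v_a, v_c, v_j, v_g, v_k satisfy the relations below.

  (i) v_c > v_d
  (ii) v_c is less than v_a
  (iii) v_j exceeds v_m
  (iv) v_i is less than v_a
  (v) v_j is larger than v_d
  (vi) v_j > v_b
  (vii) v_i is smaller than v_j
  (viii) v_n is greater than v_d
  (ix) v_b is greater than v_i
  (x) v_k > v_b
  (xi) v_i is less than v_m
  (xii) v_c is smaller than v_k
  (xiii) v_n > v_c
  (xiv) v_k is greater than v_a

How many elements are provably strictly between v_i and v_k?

2

The relations place v_i below v_k. An element lies strictly between them when it is forced above v_i and also forced below v_k.
Above v_i: {v_m, v_a, v_b, v_j}. Below v_k: {v_d, v_c, v_a, v_b}.
Intersection: {v_a, v_b} — 2.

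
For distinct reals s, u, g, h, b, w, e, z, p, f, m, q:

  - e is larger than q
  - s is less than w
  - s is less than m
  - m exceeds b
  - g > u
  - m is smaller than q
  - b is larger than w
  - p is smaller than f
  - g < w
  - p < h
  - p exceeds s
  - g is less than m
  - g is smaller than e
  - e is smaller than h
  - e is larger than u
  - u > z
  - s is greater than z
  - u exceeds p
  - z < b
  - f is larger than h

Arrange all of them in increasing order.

Each adjacent pair is fixed by a given relation: z < s; s < p; p < u; u < g; g < w; w < b; b < m; m < q; q < e; e < h; h < f. Chaining them end to end gives the full order.

z < s < p < u < g < w < b < m < q < e < h < f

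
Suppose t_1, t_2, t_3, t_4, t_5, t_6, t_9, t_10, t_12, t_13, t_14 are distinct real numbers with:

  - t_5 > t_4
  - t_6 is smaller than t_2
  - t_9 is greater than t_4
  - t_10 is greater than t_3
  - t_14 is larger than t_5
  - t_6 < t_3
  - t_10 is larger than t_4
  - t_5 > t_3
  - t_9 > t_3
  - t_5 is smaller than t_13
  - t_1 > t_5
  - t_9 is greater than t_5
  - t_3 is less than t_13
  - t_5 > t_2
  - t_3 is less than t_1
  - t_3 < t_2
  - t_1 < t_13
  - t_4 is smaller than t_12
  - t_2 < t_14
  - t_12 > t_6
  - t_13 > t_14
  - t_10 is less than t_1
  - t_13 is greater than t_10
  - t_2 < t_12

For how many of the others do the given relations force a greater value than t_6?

The elements the relations force above t_6 are t_3, t_10, t_2, t_5, t_14, t_1, t_13, t_12, t_9 — no chain reaches any other.
That is 9.

9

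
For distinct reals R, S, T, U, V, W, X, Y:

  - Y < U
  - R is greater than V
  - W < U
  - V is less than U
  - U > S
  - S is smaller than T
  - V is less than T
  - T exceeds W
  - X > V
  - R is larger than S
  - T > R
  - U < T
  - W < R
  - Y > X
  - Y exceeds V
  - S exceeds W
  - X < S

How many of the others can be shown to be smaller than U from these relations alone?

5

The elements the relations force below U are V, W, X, S, Y — no chain reaches any other.
That is 5.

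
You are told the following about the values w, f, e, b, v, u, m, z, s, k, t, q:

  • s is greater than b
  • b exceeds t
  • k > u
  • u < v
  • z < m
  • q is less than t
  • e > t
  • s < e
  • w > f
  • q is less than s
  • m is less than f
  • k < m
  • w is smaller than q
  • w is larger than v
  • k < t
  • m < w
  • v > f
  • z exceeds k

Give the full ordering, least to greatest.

u < k < z < m < f < v < w < q < t < b < s < e

Each adjacent pair is fixed by a given relation: u < k; k < z; z < m; m < f; f < v; v < w; w < q; q < t; t < b; b < s; s < e. Chaining them end to end gives the full order.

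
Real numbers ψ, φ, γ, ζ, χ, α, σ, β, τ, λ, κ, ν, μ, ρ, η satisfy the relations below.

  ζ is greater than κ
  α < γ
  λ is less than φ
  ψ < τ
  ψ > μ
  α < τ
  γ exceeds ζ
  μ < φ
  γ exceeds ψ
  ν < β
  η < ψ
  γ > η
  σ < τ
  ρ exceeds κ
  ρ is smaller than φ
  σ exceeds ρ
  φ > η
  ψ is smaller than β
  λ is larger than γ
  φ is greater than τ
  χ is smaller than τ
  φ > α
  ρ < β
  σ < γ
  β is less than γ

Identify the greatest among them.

φ

η is not greatest since η < ψ; μ is not greatest since μ < ψ; ψ is not greatest since ψ < γ; κ is not greatest since κ < ρ; ν is not greatest since ν < β; ζ is not greatest since ζ < γ; ρ is not greatest since ρ < β; σ is not greatest since σ < τ; β is not greatest since β < γ; α is not greatest since α < φ; χ is not greatest since χ < τ; γ is not greatest since γ < λ; τ is not greatest since τ < φ; λ is not greatest since λ < φ.
Only φ has nothing above it, so φ is the greatest.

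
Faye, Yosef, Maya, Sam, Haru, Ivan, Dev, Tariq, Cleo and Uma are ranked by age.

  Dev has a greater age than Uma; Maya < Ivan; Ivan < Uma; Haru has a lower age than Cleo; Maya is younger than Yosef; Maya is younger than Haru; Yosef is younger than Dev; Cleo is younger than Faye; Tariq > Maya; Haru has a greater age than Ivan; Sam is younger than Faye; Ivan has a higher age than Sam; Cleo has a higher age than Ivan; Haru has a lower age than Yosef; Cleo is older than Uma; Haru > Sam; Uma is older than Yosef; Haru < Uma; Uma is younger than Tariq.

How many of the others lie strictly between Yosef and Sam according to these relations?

2

Chaining upward from Sam reaches: Ivan, Haru, Uma, Tariq, Cleo, Faye, Dev.
Chaining downward from Yosef reaches: Maya, Ivan, Haru.
Strictly between Sam and Yosef are those in both lists: Ivan, Haru — 2 elements.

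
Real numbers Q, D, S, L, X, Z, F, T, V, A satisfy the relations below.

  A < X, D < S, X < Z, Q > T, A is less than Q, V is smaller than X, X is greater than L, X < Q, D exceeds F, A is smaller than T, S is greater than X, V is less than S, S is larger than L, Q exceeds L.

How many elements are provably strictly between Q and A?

Chaining upward from A reaches: T, X, S, Z.
Chaining downward from Q reaches: L, V, T, X.
Strictly between A and Q are those in both lists: T, X — 2 elements.

2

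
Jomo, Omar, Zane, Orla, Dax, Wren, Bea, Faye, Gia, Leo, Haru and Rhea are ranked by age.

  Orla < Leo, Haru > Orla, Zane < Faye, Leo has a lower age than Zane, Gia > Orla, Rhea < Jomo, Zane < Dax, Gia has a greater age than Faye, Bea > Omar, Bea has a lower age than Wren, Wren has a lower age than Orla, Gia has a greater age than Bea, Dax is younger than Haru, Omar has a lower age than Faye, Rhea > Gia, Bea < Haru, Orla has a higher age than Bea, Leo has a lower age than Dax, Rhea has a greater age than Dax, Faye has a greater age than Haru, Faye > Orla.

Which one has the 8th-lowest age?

Chaining the given pairs: Omar < Bea < Wren < Orla < Leo < Zane < Dax < Haru < Faye < Gia < Rhea < Jomo.
The 8th smallest is Haru.

Haru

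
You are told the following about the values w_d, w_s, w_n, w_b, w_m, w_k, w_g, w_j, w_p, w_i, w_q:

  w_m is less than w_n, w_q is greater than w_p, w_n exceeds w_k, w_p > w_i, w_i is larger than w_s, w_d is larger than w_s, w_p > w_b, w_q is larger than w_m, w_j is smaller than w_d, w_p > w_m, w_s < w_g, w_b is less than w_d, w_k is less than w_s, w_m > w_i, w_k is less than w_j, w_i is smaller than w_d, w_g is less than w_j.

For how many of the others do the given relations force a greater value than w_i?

Directly above w_i: w_m, w_p, w_d.
One step further: w_n, w_q (5 so far).
Nothing else is reachable above w_i; 5 in all.

5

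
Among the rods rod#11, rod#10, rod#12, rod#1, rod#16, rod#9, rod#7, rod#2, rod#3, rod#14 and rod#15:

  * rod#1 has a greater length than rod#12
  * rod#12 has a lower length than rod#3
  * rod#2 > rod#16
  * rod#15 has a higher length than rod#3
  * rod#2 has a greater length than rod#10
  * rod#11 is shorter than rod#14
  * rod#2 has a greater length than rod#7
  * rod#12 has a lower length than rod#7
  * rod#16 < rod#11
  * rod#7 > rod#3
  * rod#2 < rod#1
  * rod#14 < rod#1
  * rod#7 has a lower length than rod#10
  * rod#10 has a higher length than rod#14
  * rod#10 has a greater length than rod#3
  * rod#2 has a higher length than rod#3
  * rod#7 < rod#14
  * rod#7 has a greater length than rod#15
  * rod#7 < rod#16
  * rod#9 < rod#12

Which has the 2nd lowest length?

The consecutive relations fix a unique order: rod#9 < rod#12 < rod#3 < rod#15 < rod#7 < rod#16 < rod#11 < rod#14 < rod#10 < rod#2 < rod#1.
Counting 2 from the smallest end gives rod#12.

rod#12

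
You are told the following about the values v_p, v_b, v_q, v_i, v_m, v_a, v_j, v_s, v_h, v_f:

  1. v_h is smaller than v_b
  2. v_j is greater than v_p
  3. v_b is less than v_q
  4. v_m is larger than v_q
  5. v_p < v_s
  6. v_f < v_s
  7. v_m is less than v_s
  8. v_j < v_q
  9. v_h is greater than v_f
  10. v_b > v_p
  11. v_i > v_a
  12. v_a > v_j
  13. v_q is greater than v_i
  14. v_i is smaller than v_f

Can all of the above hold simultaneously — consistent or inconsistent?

consistent

The single ordering v_p < v_j < v_a < v_i < v_f < v_h < v_b < v_q < v_m < v_s satisfies every listed relation, so no contradiction arises.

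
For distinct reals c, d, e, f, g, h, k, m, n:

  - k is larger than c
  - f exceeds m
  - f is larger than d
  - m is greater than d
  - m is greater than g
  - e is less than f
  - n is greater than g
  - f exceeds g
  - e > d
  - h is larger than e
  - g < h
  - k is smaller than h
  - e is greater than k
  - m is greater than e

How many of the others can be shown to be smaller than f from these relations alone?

Directly below f: g, d, e, m.
One step further: k (5 so far).
One step further: c (6 so far).
No other element is forced below f by the given relations, so the count is 6.

6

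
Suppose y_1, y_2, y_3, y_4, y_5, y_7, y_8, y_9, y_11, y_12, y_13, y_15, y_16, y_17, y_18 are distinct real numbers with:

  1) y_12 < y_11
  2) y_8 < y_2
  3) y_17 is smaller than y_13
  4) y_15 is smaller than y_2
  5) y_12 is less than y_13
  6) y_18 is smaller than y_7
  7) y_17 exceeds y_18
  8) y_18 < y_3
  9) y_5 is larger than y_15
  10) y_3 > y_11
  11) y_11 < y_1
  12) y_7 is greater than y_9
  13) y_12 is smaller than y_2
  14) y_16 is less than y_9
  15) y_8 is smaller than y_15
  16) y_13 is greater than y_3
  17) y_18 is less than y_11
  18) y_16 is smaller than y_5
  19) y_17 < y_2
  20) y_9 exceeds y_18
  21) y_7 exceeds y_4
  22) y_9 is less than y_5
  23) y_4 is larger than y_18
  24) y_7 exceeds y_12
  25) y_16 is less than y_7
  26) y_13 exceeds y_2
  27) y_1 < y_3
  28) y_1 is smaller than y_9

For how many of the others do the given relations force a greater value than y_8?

Directly above y_8: y_15, y_2.
One step further: y_13, y_5 (4 so far).
Nothing else is reachable above y_8; 4 in all.

4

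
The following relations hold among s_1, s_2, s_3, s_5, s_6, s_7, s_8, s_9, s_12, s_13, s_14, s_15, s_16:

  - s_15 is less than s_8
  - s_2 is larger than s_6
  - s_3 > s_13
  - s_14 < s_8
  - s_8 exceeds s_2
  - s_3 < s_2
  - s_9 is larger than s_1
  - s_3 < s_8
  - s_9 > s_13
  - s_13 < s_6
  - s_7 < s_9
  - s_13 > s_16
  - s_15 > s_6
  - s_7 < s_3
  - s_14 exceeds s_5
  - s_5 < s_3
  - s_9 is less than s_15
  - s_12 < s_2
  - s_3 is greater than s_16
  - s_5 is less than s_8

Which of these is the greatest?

s_5 is not greatest since s_5 < s_3; s_16 is not greatest since s_16 < s_3; s_7 is not greatest since s_7 < s_3; s_1 is not greatest since s_1 < s_9; s_13 is not greatest since s_13 < s_9; s_12 is not greatest since s_12 < s_2; s_14 is not greatest since s_14 < s_8; s_6 is not greatest since s_6 < s_15; s_3 is not greatest since s_3 < s_8; s_9 is not greatest since s_9 < s_15; s_15 is not greatest since s_15 < s_8; s_2 is not greatest since s_2 < s_8.
Only s_8 has nothing above it, so s_8 is the greatest.

s_8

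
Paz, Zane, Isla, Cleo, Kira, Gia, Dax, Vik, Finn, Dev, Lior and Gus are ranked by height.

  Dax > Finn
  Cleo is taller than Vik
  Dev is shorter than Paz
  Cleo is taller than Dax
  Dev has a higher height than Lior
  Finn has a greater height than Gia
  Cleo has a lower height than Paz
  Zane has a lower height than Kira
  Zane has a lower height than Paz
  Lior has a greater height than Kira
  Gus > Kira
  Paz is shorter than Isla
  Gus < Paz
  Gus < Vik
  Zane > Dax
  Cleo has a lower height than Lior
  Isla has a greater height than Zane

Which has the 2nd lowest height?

The consecutive relations fix a unique order: Gia < Finn < Dax < Zane < Kira < Gus < Vik < Cleo < Lior < Dev < Paz < Isla.
The 2nd smallest is Finn.

Finn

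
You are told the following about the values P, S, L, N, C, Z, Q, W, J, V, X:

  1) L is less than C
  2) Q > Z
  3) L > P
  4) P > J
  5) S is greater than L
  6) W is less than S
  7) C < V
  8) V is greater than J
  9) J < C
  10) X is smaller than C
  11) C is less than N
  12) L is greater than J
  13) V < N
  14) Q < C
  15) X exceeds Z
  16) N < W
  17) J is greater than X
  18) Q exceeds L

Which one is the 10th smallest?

The consecutive relations fix a unique order: Z < X < J < P < L < Q < C < V < N < W < S.
The 10th smallest is W.

W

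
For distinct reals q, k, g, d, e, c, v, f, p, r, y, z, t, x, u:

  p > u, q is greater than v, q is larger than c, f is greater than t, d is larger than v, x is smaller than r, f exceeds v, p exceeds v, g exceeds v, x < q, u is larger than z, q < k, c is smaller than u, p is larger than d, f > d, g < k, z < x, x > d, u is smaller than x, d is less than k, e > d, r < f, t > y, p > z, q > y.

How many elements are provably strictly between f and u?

The relations place u below f. An element lies strictly between them when it is forced above u and also forced below f.
Above u: {p, x, r, q, k}. Below f: {v, y, c, d, z, t, x, r}.
Intersection: {x, r} — 2.

2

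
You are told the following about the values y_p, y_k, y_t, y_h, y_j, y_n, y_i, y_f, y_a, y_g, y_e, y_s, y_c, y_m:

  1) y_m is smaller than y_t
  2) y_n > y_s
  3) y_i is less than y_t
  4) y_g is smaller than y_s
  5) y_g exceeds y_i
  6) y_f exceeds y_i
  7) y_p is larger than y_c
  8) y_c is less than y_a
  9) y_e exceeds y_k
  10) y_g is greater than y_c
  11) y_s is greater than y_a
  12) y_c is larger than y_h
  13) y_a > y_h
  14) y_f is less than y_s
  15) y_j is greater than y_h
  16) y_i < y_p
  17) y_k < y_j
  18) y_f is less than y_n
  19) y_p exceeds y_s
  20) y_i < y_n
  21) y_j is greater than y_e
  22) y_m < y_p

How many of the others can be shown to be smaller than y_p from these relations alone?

The elements the relations force below y_p are y_i, y_h, y_m, y_c, y_g, y_f, y_a, y_s — no chain reaches any other.
That is 8.

8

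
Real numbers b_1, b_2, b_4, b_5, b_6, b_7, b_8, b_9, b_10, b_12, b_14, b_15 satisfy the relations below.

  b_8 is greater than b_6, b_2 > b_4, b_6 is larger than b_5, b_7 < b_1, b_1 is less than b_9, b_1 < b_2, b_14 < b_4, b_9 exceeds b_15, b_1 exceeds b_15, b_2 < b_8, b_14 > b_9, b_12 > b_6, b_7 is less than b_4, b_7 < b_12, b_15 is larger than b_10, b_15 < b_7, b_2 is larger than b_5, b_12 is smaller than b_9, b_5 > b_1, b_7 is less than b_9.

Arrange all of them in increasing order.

b_10 < b_15 < b_7 < b_1 < b_5 < b_6 < b_12 < b_9 < b_14 < b_4 < b_2 < b_8

The consecutive links are each given: b_10 < b_15; b_15 < b_7; b_7 < b_1; b_1 < b_5; b_5 < b_6; b_6 < b_12; b_12 < b_9; b_9 < b_14; b_14 < b_4; b_4 < b_2; b_2 < b_8.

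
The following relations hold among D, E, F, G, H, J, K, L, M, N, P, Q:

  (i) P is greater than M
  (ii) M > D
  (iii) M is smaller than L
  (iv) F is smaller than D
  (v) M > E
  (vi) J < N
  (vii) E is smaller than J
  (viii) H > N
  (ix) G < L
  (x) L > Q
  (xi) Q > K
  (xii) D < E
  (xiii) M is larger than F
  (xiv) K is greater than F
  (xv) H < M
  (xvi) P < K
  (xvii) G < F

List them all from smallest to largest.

The consecutive links are each given: G < F; F < D; D < E; E < J; J < N; N < H; H < M; M < P; P < K; K < Q; Q < L.

G < F < D < E < J < N < H < M < P < K < Q < L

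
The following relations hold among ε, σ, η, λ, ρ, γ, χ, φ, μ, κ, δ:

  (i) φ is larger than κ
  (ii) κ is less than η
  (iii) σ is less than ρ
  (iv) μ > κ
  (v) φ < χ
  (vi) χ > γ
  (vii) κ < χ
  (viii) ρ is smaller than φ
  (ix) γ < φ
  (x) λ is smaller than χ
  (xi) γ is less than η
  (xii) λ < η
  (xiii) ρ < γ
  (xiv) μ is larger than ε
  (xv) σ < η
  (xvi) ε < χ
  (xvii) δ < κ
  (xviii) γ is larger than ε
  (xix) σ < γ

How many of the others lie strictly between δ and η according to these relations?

1

Chaining upward from δ reaches: κ, φ, μ, χ.
Chaining downward from η reaches: ε, σ, κ, ρ, λ, γ.
Strictly between δ and η are those in both lists: κ — 1 element.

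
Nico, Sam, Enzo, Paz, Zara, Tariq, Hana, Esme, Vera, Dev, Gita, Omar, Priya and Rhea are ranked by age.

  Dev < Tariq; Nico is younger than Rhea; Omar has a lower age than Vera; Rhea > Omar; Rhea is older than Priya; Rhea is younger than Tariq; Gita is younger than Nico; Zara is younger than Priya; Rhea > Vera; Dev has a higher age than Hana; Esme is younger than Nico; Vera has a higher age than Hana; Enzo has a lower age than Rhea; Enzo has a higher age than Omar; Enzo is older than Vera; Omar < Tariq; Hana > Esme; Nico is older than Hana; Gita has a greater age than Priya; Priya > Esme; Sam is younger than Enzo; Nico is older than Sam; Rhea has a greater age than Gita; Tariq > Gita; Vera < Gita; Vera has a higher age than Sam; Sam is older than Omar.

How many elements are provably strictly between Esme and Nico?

The relations place Esme below Nico. An element lies strictly between them when it is forced above Esme and also forced below Nico.
Above Esme: {Priya, Hana, Vera, Dev, Gita, Enzo, Rhea, Tariq}. Below Nico: {Omar, Zara, Sam, Priya, Hana, Vera, Gita}.
Intersection: {Priya, Hana, Vera, Gita} — 4.

4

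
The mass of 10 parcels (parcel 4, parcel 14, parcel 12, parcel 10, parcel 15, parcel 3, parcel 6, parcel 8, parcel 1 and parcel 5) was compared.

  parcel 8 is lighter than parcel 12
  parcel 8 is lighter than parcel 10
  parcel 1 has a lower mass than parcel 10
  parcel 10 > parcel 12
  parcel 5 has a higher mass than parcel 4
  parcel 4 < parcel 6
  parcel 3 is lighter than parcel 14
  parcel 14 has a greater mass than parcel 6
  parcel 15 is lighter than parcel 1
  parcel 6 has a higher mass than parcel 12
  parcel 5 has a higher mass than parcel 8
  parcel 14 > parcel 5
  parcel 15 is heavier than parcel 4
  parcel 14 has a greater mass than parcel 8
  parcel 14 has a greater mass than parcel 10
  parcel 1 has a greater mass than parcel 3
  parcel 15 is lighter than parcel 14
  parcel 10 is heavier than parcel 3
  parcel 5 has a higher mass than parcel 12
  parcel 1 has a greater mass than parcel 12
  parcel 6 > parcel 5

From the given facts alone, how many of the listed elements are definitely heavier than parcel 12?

5

Directly above parcel 12: parcel 5, parcel 1, parcel 6, parcel 10.
One step further: parcel 14 (5 so far).
Nothing else is reachable above parcel 12; 5 in all.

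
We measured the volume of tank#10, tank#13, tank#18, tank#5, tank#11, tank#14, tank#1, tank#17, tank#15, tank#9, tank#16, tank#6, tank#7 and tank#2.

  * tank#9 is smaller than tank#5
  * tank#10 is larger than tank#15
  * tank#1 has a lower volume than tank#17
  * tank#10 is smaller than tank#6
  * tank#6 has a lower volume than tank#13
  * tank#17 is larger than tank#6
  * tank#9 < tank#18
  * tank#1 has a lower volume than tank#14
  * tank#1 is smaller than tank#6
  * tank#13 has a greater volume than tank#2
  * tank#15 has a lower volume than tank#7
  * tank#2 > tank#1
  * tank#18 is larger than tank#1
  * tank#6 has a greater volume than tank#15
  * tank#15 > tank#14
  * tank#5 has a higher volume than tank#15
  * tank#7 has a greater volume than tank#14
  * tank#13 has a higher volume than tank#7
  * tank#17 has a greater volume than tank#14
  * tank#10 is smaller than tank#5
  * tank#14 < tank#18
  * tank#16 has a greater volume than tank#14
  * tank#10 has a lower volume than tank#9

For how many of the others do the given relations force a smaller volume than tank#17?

From tank#17 the given relations immediately reach tank#1, tank#14, tank#6.
From those, tank#15, tank#10 — 5 in total.
Nothing else is reachable below tank#17; 5 in all.

5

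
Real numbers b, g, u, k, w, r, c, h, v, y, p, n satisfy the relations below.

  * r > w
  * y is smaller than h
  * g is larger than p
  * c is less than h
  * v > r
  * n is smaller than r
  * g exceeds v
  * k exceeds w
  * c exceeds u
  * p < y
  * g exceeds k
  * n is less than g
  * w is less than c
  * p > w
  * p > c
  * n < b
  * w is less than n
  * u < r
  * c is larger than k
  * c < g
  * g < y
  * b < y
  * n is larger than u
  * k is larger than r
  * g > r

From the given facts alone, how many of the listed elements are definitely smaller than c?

The elements the relations force below c are u, w, n, r, k — no chain reaches any other.
That is 5.

5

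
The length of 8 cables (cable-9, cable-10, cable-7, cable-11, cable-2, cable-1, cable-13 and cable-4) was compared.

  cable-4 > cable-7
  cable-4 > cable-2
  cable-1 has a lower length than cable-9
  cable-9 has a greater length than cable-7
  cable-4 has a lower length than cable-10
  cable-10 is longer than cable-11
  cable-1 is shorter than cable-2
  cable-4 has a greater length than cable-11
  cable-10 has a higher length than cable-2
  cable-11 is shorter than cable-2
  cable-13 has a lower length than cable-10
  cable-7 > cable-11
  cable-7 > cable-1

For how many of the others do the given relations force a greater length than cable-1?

5

From cable-1 the given relations immediately reach cable-2, cable-7, cable-9.
From those, cable-4, cable-10 — 5 in total.
Nothing else is reachable above cable-1; 5 in all.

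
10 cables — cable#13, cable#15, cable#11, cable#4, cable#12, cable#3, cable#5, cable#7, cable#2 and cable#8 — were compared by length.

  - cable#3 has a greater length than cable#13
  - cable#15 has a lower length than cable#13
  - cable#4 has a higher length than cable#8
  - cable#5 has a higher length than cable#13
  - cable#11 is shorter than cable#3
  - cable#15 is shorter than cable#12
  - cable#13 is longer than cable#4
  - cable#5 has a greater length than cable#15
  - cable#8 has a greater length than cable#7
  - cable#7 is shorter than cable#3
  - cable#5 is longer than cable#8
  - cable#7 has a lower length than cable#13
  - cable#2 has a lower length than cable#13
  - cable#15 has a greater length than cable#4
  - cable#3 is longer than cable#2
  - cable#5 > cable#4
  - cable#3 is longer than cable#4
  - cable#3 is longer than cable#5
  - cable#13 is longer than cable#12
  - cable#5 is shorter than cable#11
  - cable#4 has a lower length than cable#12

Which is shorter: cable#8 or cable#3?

Link the given pairs in sequence: cable#8 < cable#4; cable#4 < cable#15; cable#15 < cable#12; cable#12 < cable#13; cable#13 < cable#5; cable#5 < cable#11; cable#11 < cable#3.
Together: cable#8 < cable#4 < cable#15 < cable#12 < cable#13 < cable#5 < cable#11 < cable#3.
So cable#8 < cable#3; cable#8 is the shorter of the two.

cable#8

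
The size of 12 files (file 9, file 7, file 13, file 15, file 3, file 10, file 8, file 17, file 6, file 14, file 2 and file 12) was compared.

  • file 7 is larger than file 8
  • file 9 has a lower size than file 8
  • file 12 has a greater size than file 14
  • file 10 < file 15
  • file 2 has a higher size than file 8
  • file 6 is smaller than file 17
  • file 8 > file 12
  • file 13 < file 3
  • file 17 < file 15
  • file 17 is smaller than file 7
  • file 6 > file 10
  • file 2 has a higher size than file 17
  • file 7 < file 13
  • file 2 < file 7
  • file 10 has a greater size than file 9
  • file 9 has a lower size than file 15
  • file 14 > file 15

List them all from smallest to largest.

Nothing is placed below file 9, so it is least; from there file 9 < file 10; file 10 < file 6; file 6 < file 17; file 17 < file 15; file 15 < file 14; file 14 < file 12; file 12 < file 8; file 8 < file 2; file 2 < file 7; file 7 < file 13; file 13 < file 3, each given directly.

file 9 < file 10 < file 6 < file 17 < file 15 < file 14 < file 12 < file 8 < file 2 < file 7 < file 13 < file 3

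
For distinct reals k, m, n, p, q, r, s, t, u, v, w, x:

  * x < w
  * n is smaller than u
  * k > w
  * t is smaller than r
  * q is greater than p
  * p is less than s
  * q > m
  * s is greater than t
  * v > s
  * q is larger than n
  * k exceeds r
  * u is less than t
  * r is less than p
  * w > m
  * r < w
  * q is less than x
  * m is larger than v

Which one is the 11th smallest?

w

Piecing the relations together gives one ordering: n < u < t < r < p < s < v < m < q < x < w < k.
The 11th smallest is w.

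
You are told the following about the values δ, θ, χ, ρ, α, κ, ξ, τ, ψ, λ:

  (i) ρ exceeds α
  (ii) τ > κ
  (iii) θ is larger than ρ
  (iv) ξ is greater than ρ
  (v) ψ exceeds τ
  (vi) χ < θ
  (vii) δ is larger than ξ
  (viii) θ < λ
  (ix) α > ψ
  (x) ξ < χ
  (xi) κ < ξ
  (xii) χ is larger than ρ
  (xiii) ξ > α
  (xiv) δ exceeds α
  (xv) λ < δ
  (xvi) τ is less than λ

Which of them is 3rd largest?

Piecing the relations together gives one ordering: κ < τ < ψ < α < ρ < ξ < χ < θ < λ < δ.
Counting 3 from the largest end gives θ.

θ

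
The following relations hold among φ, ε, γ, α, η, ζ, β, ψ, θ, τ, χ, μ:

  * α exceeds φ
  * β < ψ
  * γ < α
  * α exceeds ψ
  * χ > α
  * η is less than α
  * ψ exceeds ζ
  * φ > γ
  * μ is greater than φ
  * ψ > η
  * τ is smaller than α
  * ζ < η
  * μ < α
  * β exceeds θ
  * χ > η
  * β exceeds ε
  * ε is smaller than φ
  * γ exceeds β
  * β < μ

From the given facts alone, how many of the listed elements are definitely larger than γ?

4

The elements the relations force above γ are φ, μ, α, χ — no chain reaches any other.
That is 4.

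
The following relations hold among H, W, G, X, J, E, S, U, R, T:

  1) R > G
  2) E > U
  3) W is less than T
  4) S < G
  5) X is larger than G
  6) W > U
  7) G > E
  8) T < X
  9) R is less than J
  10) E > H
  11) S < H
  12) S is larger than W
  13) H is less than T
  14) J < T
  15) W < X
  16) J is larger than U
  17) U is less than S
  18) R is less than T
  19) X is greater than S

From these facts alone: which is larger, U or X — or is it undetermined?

X

Following the relations from U: U < W < S < H < E < G < R < J < T < X.
So X is larger.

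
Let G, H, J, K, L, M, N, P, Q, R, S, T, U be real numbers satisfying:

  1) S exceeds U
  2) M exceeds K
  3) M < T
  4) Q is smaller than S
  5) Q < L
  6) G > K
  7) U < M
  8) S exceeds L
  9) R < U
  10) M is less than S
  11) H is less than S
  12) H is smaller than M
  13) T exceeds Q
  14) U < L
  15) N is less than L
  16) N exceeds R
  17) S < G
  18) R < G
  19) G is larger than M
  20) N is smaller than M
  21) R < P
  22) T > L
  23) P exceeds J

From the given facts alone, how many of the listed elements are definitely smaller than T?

8

Directly below T: Q, M, L.
One step further: H, K, N, U (7 so far).
One step further: R (8 so far).
Nothing else is reachable below T; 8 in all.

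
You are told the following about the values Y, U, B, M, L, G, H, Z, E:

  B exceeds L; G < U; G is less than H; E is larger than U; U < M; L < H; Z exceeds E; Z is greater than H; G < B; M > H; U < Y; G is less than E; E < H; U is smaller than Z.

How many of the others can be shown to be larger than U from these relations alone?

5

Directly above U: E, Y, Z, M.
One step further: H (5 so far).
No other element is forced above U by the given relations, so the count is 5.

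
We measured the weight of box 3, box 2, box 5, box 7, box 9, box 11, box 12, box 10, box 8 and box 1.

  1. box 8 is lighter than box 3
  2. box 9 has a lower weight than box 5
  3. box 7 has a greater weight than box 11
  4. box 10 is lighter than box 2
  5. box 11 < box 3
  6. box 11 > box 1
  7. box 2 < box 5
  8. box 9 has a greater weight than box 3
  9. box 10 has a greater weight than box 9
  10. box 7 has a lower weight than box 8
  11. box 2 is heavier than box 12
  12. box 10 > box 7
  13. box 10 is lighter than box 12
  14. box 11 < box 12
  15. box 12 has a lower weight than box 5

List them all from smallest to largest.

Each adjacent pair is fixed by a given relation: box 1 < box 11; box 11 < box 7; box 7 < box 8; box 8 < box 3; box 3 < box 9; box 9 < box 10; box 10 < box 12; box 12 < box 2; box 2 < box 5. Chaining them end to end gives the full order.

box 1 < box 11 < box 7 < box 8 < box 3 < box 9 < box 10 < box 12 < box 2 < box 5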